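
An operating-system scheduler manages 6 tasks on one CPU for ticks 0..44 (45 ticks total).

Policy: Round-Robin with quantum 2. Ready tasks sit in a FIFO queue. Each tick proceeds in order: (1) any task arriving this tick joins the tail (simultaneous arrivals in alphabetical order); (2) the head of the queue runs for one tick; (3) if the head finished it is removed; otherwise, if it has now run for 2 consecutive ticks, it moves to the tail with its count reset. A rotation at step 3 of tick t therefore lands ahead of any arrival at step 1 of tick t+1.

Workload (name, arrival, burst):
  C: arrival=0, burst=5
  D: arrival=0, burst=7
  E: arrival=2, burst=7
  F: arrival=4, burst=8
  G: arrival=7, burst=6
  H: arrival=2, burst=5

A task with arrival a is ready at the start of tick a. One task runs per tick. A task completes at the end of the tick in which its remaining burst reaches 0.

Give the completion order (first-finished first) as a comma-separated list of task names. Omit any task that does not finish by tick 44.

t=0: queue=[C,D] q_used=0 → run C
t=1: queue=[C,D] q_used=1 → run C
t=2: queue=[D,C,E,H] q_used=0 → run D
t=3: queue=[D,C,E,H] q_used=1 → run D
t=4: queue=[C,E,H,D,F] q_used=0 → run C
t=5: queue=[C,E,H,D,F] q_used=1 → run C
t=6: queue=[E,H,D,F,C] q_used=0 → run E
t=7: queue=[E,H,D,F,C,G] q_used=1 → run E
t=8: queue=[H,D,F,C,G,E] q_used=0 → run H
t=9: queue=[H,D,F,C,G,E] q_used=1 → run H
t=10: queue=[D,F,C,G,E,H] q_used=0 → run D
t=11: queue=[D,F,C,G,E,H] q_used=1 → run D
t=12: queue=[F,C,G,E,H,D] q_used=0 → run F
t=13: queue=[F,C,G,E,H,D] q_used=1 → run F
t=14: queue=[C,G,E,H,D,F] q_used=0 → run C
t=15: queue=[G,E,H,D,F] q_used=0 → run G
t=16: queue=[G,E,H,D,F] q_used=1 → run G
t=17: queue=[E,H,D,F,G] q_used=0 → run E
t=18: queue=[E,H,D,F,G] q_used=1 → run E
t=19: queue=[H,D,F,G,E] q_used=0 → run H
t=20: queue=[H,D,F,G,E] q_used=1 → run H
t=21: queue=[D,F,G,E,H] q_used=0 → run D
t=22: queue=[D,F,G,E,H] q_used=1 → run D
t=23: queue=[F,G,E,H,D] q_used=0 → run F
t=24: queue=[F,G,E,H,D] q_used=1 → run F
t=25: queue=[G,E,H,D,F] q_used=0 → run G
t=26: queue=[G,E,H,D,F] q_used=1 → run G
t=27: queue=[E,H,D,F,G] q_used=0 → run E
t=28: queue=[E,H,D,F,G] q_used=1 → run E
t=29: queue=[H,D,F,G,E] q_used=0 → run H
t=30: queue=[D,F,G,E] q_used=0 → run D
t=31: queue=[F,G,E] q_used=0 → run F
t=32: queue=[F,G,E] q_used=1 → run F
t=33: queue=[G,E,F] q_used=0 → run G
t=34: queue=[G,E,F] q_used=1 → run G
t=35: queue=[E,F] q_used=0 → run E
t=36: queue=[F] q_used=0 → run F
t=37: queue=[F] q_used=1 → run F
t=38: (idle)
t=39: (idle)
t=40: (idle)
t=41: (idle)
t=42: (idle)
t=43: (idle)
t=44: (idle)

completion order = C, H, D, G, E, F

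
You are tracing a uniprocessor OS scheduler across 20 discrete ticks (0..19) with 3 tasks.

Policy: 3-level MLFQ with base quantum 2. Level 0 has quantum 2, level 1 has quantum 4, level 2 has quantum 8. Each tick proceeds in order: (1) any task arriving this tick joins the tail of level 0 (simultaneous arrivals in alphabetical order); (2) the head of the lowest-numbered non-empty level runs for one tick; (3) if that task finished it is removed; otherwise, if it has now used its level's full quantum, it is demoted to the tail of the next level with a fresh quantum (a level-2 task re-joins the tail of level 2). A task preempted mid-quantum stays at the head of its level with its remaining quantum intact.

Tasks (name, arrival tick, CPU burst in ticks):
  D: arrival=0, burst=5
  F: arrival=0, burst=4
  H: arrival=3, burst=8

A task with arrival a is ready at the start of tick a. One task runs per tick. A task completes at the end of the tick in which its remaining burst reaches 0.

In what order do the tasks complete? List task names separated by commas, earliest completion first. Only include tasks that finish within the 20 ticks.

t=0: L0/L1/L2 = DF/-/- → run D
t=1: L0/L1/L2 = DF/-/- → run D
t=2: L0/L1/L2 = F/D/- → run F
t=3: L0/L1/L2 = FH/D/- → run F
t=4: L0/L1/L2 = H/DF/- → run H
t=5: L0/L1/L2 = H/DF/- → run H
t=6: L0/L1/L2 = -/DFH/- → run D
t=7: L0/L1/L2 = -/DFH/- → run D
t=8: L0/L1/L2 = -/DFH/- → run D
t=9: L0/L1/L2 = -/FH/- → run F
t=10: L0/L1/L2 = -/FH/- → run F
t=11: L0/L1/L2 = -/H/- → run H
t=12: L0/L1/L2 = -/H/- → run H
t=13: L0/L1/L2 = -/H/- → run H
t=14: L0/L1/L2 = -/H/- → run H
t=15: L0/L1/L2 = -/-/H → run H
t=16: L0/L1/L2 = -/-/H → run H
t=17: (idle)
t=18: (idle)
t=19: (idle)

completion order = D, F, H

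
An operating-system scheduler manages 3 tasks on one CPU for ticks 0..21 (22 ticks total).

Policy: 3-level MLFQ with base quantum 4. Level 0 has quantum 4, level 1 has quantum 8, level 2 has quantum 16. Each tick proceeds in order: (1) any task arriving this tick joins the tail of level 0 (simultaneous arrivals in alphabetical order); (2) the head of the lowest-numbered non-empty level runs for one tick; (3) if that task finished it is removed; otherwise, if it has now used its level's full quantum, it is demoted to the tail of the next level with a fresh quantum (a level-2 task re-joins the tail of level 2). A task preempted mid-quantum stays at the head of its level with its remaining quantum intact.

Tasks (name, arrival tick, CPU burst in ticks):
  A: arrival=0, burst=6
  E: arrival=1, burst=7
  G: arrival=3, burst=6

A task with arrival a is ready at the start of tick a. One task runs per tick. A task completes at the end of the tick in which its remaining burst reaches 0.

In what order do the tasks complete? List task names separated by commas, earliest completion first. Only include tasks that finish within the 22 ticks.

completion order = A, E, G

t=0: L0/L1/L2 = A/-/- → run A
t=1: L0/L1/L2 = AE/-/- → run A
t=2: L0/L1/L2 = AE/-/- → run A
t=3: L0/L1/L2 = AEG/-/- → run A
t=4: L0/L1/L2 = EG/A/- → run E
t=5: L0/L1/L2 = EG/A/- → run E
t=6: L0/L1/L2 = EG/A/- → run E
t=7: L0/L1/L2 = EG/A/- → run E
t=8: L0/L1/L2 = G/AE/- → run G
t=9: L0/L1/L2 = G/AE/- → run G
t=10: L0/L1/L2 = G/AE/- → run G
t=11: L0/L1/L2 = G/AE/- → run G
t=12: L0/L1/L2 = -/AEG/- → run A
t=13: L0/L1/L2 = -/AEG/- → run A
t=14: L0/L1/L2 = -/EG/- → run E
t=15: L0/L1/L2 = -/EG/- → run E
t=16: L0/L1/L2 = -/EG/- → run E
t=17: L0/L1/L2 = -/G/- → run G
t=18: L0/L1/L2 = -/G/- → run G
t=19: (idle)
t=20: (idle)
t=21: (idle)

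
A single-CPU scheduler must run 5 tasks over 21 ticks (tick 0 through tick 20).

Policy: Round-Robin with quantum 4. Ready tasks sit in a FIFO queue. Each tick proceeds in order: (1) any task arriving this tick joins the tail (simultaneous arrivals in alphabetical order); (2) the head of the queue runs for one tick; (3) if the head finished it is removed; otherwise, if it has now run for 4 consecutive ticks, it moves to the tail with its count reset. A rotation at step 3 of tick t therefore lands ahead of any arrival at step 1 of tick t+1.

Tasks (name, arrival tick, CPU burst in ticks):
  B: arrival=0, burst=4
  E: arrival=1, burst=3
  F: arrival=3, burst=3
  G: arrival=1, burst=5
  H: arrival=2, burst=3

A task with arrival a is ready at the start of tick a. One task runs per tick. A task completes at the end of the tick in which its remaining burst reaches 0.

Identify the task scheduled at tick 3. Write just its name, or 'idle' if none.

t=0: queue=[B] q_used=0 → run B
t=1: queue=[B,E,G] q_used=1 → run B
t=2: queue=[B,E,G,H] q_used=2 → run B
t=3: queue=[B,E,G,H,F] q_used=3 → run B
t=4: queue=[E,G,H,F] q_used=0 → run E
t=5: queue=[E,G,H,F] q_used=1 → run E
t=6: queue=[E,G,H,F] q_used=2 → run E
t=7: queue=[G,H,F] q_used=0 → run G
t=8: queue=[G,H,F] q_used=1 → run G
t=9: queue=[G,H,F] q_used=2 → run G
t=10: queue=[G,H,F] q_used=3 → run G
t=11: queue=[H,F,G] q_used=0 → run H
t=12: queue=[H,F,G] q_used=1 → run H
t=13: queue=[H,F,G] q_used=2 → run H
t=14: queue=[F,G] q_used=0 → run F
t=15: queue=[F,G] q_used=1 → run F
t=16: queue=[F,G] q_used=2 → run F
t=17: queue=[G] q_used=0 → run G
t=18: (idle)
t=19: (idle)
t=20: (idle)

running at tick 3 = B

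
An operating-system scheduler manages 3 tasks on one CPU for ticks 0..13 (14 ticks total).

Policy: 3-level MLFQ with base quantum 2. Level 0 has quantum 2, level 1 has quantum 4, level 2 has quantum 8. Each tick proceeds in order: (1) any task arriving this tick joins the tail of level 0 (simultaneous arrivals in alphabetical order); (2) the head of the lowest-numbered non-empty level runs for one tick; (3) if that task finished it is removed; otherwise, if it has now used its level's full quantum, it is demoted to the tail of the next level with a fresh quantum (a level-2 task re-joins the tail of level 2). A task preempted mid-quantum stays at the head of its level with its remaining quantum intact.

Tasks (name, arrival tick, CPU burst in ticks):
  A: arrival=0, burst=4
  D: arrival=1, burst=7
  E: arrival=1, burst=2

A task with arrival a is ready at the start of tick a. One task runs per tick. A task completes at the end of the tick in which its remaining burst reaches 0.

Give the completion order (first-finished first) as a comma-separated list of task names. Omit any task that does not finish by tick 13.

t=0: L0/L1/L2 = A/-/- → run A
t=1: L0/L1/L2 = ADE/-/- → run A
t=2: L0/L1/L2 = DE/A/- → run D
t=3: L0/L1/L2 = DE/A/- → run D
t=4: L0/L1/L2 = E/AD/- → run E
t=5: L0/L1/L2 = E/AD/- → run E
t=6: L0/L1/L2 = -/AD/- → run A
t=7: L0/L1/L2 = -/AD/- → run A
t=8: L0/L1/L2 = -/D/- → run D
t=9: L0/L1/L2 = -/D/- → run D
t=10: L0/L1/L2 = -/D/- → run D
t=11: L0/L1/L2 = -/D/- → run D
t=12: L0/L1/L2 = -/-/D → run D
t=13: (idle)

completion order = E, A, D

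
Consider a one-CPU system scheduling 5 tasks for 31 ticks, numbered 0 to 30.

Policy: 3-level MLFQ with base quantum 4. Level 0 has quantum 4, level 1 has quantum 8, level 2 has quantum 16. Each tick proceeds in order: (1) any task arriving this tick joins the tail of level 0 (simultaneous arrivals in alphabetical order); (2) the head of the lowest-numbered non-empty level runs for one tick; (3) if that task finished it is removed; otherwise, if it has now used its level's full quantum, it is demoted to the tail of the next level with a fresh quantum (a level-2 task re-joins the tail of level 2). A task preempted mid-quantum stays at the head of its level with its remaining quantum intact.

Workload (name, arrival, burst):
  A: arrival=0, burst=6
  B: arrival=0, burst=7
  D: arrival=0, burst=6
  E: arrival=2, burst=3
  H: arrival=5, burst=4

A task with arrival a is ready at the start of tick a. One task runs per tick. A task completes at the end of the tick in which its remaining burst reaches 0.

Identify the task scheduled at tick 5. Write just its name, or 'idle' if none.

t=0: L0/L1/L2 = ABD/-/- → run A
t=1: L0/L1/L2 = ABD/-/- → run A
t=2: L0/L1/L2 = ABDE/-/- → run A
t=3: L0/L1/L2 = ABDE/-/- → run A
t=4: L0/L1/L2 = BDE/A/- → run B
t=5: L0/L1/L2 = BDEH/A/- → run B
t=6: L0/L1/L2 = BDEH/A/- → run B
t=7: L0/L1/L2 = BDEH/A/- → run B
t=8: L0/L1/L2 = DEH/AB/- → run D
t=9: L0/L1/L2 = DEH/AB/- → run D
t=10: L0/L1/L2 = DEH/AB/- → run D
t=11: L0/L1/L2 = DEH/AB/- → run D
t=12: L0/L1/L2 = EH/ABD/- → run E
t=13: L0/L1/L2 = EH/ABD/- → run E
t=14: L0/L1/L2 = EH/ABD/- → run E
t=15: L0/L1/L2 = H/ABD/- → run H
t=16: L0/L1/L2 = H/ABD/- → run H
t=17: L0/L1/L2 = H/ABD/- → run H
t=18: L0/L1/L2 = H/ABD/- → run H
t=19: L0/L1/L2 = -/ABD/- → run A
t=20: L0/L1/L2 = -/ABD/- → run A
t=21: L0/L1/L2 = -/BD/- → run B
t=22: L0/L1/L2 = -/BD/- → run B
t=23: L0/L1/L2 = -/BD/- → run B
t=24: L0/L1/L2 = -/D/- → run D
t=25: L0/L1/L2 = -/D/- → run D
t=26: (idle)
t=27: (idle)
t=28: (idle)
t=29: (idle)
t=30: (idle)

running at tick 5 = B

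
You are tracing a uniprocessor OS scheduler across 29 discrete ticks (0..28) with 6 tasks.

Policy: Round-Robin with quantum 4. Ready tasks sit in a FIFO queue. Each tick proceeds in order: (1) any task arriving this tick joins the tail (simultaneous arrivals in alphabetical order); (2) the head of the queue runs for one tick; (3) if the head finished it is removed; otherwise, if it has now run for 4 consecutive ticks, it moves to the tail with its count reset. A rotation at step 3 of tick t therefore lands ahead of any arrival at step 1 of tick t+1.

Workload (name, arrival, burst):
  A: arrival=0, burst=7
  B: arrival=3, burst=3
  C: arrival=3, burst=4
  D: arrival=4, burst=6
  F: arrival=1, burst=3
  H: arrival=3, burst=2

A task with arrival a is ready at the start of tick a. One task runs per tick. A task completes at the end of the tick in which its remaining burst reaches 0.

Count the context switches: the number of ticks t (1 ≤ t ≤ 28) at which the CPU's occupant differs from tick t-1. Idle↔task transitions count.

t=0: queue=[A] q_used=0 → run A
t=1: queue=[A,F] q_used=1 → run A
t=2: queue=[A,F] q_used=2 → run A
t=3: queue=[A,F,B,C,H] q_used=3 → run A
t=4: queue=[F,B,C,H,A,D] q_used=0 → run F
t=5: queue=[F,B,C,H,A,D] q_used=1 → run F
t=6: queue=[F,B,C,H,A,D] q_used=2 → run F
t=7: queue=[B,C,H,A,D] q_used=0 → run B
t=8: queue=[B,C,H,A,D] q_used=1 → run B
t=9: queue=[B,C,H,A,D] q_used=2 → run B
t=10: queue=[C,H,A,D] q_used=0 → run C
t=11: queue=[C,H,A,D] q_used=1 → run C
t=12: queue=[C,H,A,D] q_used=2 → run C
t=13: queue=[C,H,A,D] q_used=3 → run C
t=14: queue=[H,A,D] q_used=0 → run H
t=15: queue=[H,A,D] q_used=1 → run H
t=16: queue=[A,D] q_used=0 → run A
t=17: queue=[A,D] q_used=1 → run A
t=18: queue=[A,D] q_used=2 → run A
t=19: queue=[D] q_used=0 → run D
t=20: queue=[D] q_used=1 → run D
t=21: queue=[D] q_used=2 → run D
t=22: queue=[D] q_used=3 → run D
t=23: queue=[D] q_used=0 → run D
t=24: queue=[D] q_used=1 → run D
t=25: (idle)
t=26: (idle)
t=27: (idle)
t=28: (idle)

context switches = 7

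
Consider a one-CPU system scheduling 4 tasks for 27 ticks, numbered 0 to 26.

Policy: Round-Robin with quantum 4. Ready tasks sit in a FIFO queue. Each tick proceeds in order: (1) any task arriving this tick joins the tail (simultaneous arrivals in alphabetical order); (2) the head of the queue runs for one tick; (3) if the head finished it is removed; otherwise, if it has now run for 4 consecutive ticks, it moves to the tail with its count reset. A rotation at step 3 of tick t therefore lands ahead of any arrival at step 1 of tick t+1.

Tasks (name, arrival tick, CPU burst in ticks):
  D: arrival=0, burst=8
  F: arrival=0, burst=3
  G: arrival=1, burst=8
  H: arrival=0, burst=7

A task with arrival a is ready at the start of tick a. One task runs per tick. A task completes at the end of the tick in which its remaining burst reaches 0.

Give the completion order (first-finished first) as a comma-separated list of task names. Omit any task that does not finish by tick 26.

t=0: queue=[D,F,H] q_used=0 → run D
t=1: queue=[D,F,H,G] q_used=1 → run D
t=2: queue=[D,F,H,G] q_used=2 → run D
t=3: queue=[D,F,H,G] q_used=3 → run D
t=4: queue=[F,H,G,D] q_used=0 → run F
t=5: queue=[F,H,G,D] q_used=1 → run F
t=6: queue=[F,H,G,D] q_used=2 → run F
t=7: queue=[H,G,D] q_used=0 → run H
t=8: queue=[H,G,D] q_used=1 → run H
t=9: queue=[H,G,D] q_used=2 → run H
t=10: queue=[H,G,D] q_used=3 → run H
t=11: queue=[G,D,H] q_used=0 → run G
t=12: queue=[G,D,H] q_used=1 → run G
t=13: queue=[G,D,H] q_used=2 → run G
t=14: queue=[G,D,H] q_used=3 → run G
t=15: queue=[D,H,G] q_used=0 → run D
t=16: queue=[D,H,G] q_used=1 → run D
t=17: queue=[D,H,G] q_used=2 → run D
t=18: queue=[D,H,G] q_used=3 → run D
t=19: queue=[H,G] q_used=0 → run H
t=20: queue=[H,G] q_used=1 → run H
t=21: queue=[H,G] q_used=2 → run H
t=22: queue=[G] q_used=0 → run G
t=23: queue=[G] q_used=1 → run G
t=24: queue=[G] q_used=2 → run G
t=25: queue=[G] q_used=3 → run G
t=26: (idle)

completion order = F, D, H, G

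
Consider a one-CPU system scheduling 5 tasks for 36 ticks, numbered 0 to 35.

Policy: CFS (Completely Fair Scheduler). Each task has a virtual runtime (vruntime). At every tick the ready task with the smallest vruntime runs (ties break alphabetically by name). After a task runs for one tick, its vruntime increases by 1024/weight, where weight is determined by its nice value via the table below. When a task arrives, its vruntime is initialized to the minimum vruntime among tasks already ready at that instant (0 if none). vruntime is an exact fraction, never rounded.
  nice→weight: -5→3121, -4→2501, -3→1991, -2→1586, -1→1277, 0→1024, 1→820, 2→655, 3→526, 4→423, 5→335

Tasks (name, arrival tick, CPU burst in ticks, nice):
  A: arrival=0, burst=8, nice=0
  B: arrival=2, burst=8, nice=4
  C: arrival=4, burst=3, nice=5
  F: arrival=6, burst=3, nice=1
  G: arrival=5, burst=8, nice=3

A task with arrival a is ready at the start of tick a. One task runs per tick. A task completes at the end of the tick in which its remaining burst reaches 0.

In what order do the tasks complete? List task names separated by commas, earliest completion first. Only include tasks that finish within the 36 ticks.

completion order = F, A, C, G, B

t=0: vr[A=0] → run A
t=1: vr[A=1] → run A
t=2: vr[A=2 B=2] → run A
t=3: vr[A=3 B=2] → run B
t=4: vr[A=3 B=1870/423 C=3] → run A
t=5: vr[A=4 B=1870/423 C=3 G=3] → run C
t=6: vr[A=4 B=1870/423 C=2029/335 F=3 G=3] → run F
t=7: vr[A=4 B=1870/423 C=2029/335 F=871/205 G=3] → run G
t=8: vr[A=4 B=1870/423 C=2029/335 F=871/205 G=1301/263] → run A
t=9: vr[A=5 B=1870/423 C=2029/335 F=871/205 G=1301/263] → run F
t=10: vr[A=5 B=1870/423 C=2029/335 F=1127/205 G=1301/263] → run B
t=11: vr[A=5 B=2894/423 C=2029/335 F=1127/205 G=1301/263] → run G
t=12: vr[A=5 B=2894/423 C=2029/335 F=1127/205 G=1813/263] → run A
t=13: vr[A=6 B=2894/423 C=2029/335 F=1127/205 G=1813/263] → run F
t=14: vr[A=6 B=2894/423 C=2029/335 G=1813/263] → run A
t=15: vr[A=7 B=2894/423 C=2029/335 G=1813/263] → run C
t=16: vr[A=7 B=2894/423 C=3053/335 G=1813/263] → run B
t=17: vr[A=7 B=1306/141 C=3053/335 G=1813/263] → run G
t=18: vr[A=7 B=1306/141 C=3053/335 G=2325/263] → run A
t=19: vr[B=1306/141 C=3053/335 G=2325/263] → run G
t=20: vr[B=1306/141 C=3053/335 G=2837/263] → run C
t=21: vr[B=1306/141 G=2837/263] → run B
t=22: vr[B=4942/423 G=2837/263] → run G
t=23: vr[B=4942/423 G=3349/263] → run B
t=24: vr[B=5966/423 G=3349/263] → run G
t=25: vr[B=5966/423 G=3861/263] → run B
t=26: vr[B=2330/141 G=3861/263] → run G
t=27: vr[B=2330/141 G=4373/263] → run B
t=28: vr[B=8014/423 G=4373/263] → run G
t=29: vr[B=8014/423] → run B
t=30: (idle)
t=31: (idle)
t=32: (idle)
t=33: (idle)
t=34: (idle)
t=35: (idle)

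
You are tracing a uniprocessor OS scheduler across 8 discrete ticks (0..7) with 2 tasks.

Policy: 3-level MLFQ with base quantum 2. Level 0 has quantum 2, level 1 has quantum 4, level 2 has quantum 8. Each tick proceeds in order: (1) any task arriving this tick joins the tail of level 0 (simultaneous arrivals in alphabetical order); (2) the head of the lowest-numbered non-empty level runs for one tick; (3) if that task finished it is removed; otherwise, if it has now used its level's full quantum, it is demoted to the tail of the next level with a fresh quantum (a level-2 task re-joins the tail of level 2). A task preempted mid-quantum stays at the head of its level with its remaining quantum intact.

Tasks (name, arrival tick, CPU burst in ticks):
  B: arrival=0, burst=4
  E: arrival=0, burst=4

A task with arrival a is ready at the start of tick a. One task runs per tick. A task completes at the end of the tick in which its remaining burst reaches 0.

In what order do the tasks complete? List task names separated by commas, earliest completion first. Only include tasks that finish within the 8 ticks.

completion order = B, E

t=0: L0/L1/L2 = BE/-/- → run B
t=1: L0/L1/L2 = BE/-/- → run B
t=2: L0/L1/L2 = E/B/- → run E
t=3: L0/L1/L2 = E/B/- → run E
t=4: L0/L1/L2 = -/BE/- → run B
t=5: L0/L1/L2 = -/BE/- → run B
t=6: L0/L1/L2 = -/E/- → run E
t=7: L0/L1/L2 = -/E/- → run E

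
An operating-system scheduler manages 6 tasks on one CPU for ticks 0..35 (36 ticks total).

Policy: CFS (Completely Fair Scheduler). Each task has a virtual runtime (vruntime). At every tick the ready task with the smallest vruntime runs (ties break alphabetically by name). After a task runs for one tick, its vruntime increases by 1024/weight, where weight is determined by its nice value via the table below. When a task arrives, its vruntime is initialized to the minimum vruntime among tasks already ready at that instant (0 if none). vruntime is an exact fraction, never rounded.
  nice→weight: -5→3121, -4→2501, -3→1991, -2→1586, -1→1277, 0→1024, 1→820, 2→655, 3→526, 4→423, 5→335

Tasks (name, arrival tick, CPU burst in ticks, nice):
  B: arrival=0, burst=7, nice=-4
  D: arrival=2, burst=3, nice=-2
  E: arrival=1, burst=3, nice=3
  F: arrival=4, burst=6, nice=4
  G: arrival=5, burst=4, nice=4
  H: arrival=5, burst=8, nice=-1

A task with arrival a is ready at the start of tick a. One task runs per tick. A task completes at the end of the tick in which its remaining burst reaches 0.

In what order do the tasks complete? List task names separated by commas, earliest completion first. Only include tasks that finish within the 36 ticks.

completion order = D, B, E, H, G, F

t=0: vr[B=0] → run B
t=1: vr[B=1024/2501 E=1024/2501] → run B
t=2: vr[B=2048/2501 D=1024/2501 E=1024/2501] → run D
t=3: vr[B=2048/2501 D=34304/32513 E=1024/2501] → run E
t=4: vr[B=2048/2501 D=34304/32513 E=1549824/657763 F=2048/2501] → run B
t=5: vr[B=3072/2501 D=34304/32513 E=1549824/657763 F=2048/2501 G=2048/2501 H=2048/2501] → run F
t=6: vr[B=3072/2501 D=34304/32513 E=1549824/657763 F=3427328/1057923 G=2048/2501 H=2048/2501] → run G
t=7: vr[B=3072/2501 D=34304/32513 E=1549824/657763 F=3427328/1057923 G=3427328/1057923 H=2048/2501] → run H
t=8: vr[B=3072/2501 D=34304/32513 E=1549824/657763 F=3427328/1057923 G=3427328/1057923 H=5176320/3193777] → run D
t=9: vr[B=3072/2501 D=55296/32513 E=1549824/657763 F=3427328/1057923 G=3427328/1057923 H=5176320/3193777] → run B
t=10: vr[B=4096/2501 D=55296/32513 E=1549824/657763 F=3427328/1057923 G=3427328/1057923 H=5176320/3193777] → run H
t=11: vr[B=4096/2501 D=55296/32513 E=1549824/657763 F=3427328/1057923 G=3427328/1057923 H=7737344/3193777] → run B
t=12: vr[B=5120/2501 D=55296/32513 E=1549824/657763 F=3427328/1057923 G=3427328/1057923 H=7737344/3193777] → run D
t=13: vr[B=5120/2501 E=1549824/657763 F=3427328/1057923 G=3427328/1057923 H=7737344/3193777] → run B
t=14: vr[B=6144/2501 E=1549824/657763 F=3427328/1057923 G=3427328/1057923 H=7737344/3193777] → run E
t=15: vr[B=6144/2501 E=2830336/657763 F=3427328/1057923 G=3427328/1057923 H=7737344/3193777] → run H
t=16: vr[B=6144/2501 E=2830336/657763 F=3427328/1057923 G=3427328/1057923 H=10298368/3193777] → run B
t=17: vr[E=2830336/657763 F=3427328/1057923 G=3427328/1057923 H=10298368/3193777] → run H
t=18: vr[E=2830336/657763 F=3427328/1057923 G=3427328/1057923 H=12859392/3193777] → run F
t=19: vr[E=2830336/657763 F=5988352/1057923 G=3427328/1057923 H=12859392/3193777] → run G
t=20: vr[E=2830336/657763 F=5988352/1057923 G=5988352/1057923 H=12859392/3193777] → run H
t=21: vr[E=2830336/657763 F=5988352/1057923 G=5988352/1057923 H=15420416/3193777] → run E
t=22: vr[F=5988352/1057923 G=5988352/1057923 H=15420416/3193777] → run H
t=23: vr[F=5988352/1057923 G=5988352/1057923 H=17981440/3193777] → run H
t=24: vr[F=5988352/1057923 G=5988352/1057923 H=20542464/3193777] → run F
t=25: vr[F=2849792/352641 G=5988352/1057923 H=20542464/3193777] → run G
t=26: vr[F=2849792/352641 G=2849792/352641 H=20542464/3193777] → run H
t=27: vr[F=2849792/352641 G=2849792/352641] → run F
t=28: vr[F=11110400/1057923 G=2849792/352641] → run G
t=29: vr[F=11110400/1057923] → run F
t=30: vr[F=13671424/1057923] → run F
t=31: (idle)
t=32: (idle)
t=33: (idle)
t=34: (idle)
t=35: (idle)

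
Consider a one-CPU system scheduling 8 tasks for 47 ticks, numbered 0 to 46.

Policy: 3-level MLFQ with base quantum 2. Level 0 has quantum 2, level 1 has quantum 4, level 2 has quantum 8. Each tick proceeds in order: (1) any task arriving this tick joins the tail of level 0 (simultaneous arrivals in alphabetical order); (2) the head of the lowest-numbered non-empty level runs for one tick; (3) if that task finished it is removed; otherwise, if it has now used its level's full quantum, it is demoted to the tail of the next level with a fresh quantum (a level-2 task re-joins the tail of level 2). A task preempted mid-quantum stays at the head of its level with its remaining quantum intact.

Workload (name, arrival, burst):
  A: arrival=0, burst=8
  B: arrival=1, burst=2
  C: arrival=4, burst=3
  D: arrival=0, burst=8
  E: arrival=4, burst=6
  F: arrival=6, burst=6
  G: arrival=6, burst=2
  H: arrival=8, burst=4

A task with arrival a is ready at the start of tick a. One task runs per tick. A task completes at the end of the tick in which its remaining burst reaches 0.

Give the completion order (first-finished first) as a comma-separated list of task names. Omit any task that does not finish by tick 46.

t=0: L0/L1/L2 = AD/-/- → run A
t=1: L0/L1/L2 = ADB/-/- → run A
t=2: L0/L1/L2 = DB/A/- → run D
t=3: L0/L1/L2 = DB/A/- → run D
t=4: L0/L1/L2 = BCE/AD/- → run B
t=5: L0/L1/L2 = BCE/AD/- → run B
t=6: L0/L1/L2 = CEFG/AD/- → run C
t=7: L0/L1/L2 = CEFG/AD/- → run C
t=8: L0/L1/L2 = EFGH/ADC/- → run E
t=9: L0/L1/L2 = EFGH/ADC/- → run E
t=10: L0/L1/L2 = FGH/ADCE/- → run F
t=11: L0/L1/L2 = FGH/ADCE/- → run F
t=12: L0/L1/L2 = GH/ADCEF/- → run G
t=13: L0/L1/L2 = GH/ADCEF/- → run G
t=14: L0/L1/L2 = H/ADCEF/- → run H
t=15: L0/L1/L2 = H/ADCEF/- → run H
t=16: L0/L1/L2 = -/ADCEFH/- → run A
t=17: L0/L1/L2 = -/ADCEFH/- → run A
t=18: L0/L1/L2 = -/ADCEFH/- → run A
t=19: L0/L1/L2 = -/ADCEFH/- → run A
t=20: L0/L1/L2 = -/DCEFH/A → run D
t=21: L0/L1/L2 = -/DCEFH/A → run D
t=22: L0/L1/L2 = -/DCEFH/A → run D
t=23: L0/L1/L2 = -/DCEFH/A → run D
t=24: L0/L1/L2 = -/CEFH/AD → run C
t=25: L0/L1/L2 = -/EFH/AD → run E
t=26: L0/L1/L2 = -/EFH/AD → run E
t=27: L0/L1/L2 = -/EFH/AD → run E
t=28: L0/L1/L2 = -/EFH/AD → run E
t=29: L0/L1/L2 = -/FH/AD → run F
t=30: L0/L1/L2 = -/FH/AD → run F
t=31: L0/L1/L2 = -/FH/AD → run F
t=32: L0/L1/L2 = -/FH/AD → run F
t=33: L0/L1/L2 = -/H/AD → run H
t=34: L0/L1/L2 = -/H/AD → run H
t=35: L0/L1/L2 = -/-/AD → run A
t=36: L0/L1/L2 = -/-/AD → run A
t=37: L0/L1/L2 = -/-/D → run D
t=38: L0/L1/L2 = -/-/D → run D
t=39: (idle)
t=40: (idle)
t=41: (idle)
t=42: (idle)
t=43: (idle)
t=44: (idle)
t=45: (idle)
t=46: (idle)

completion order = B, G, C, E, F, H, A, D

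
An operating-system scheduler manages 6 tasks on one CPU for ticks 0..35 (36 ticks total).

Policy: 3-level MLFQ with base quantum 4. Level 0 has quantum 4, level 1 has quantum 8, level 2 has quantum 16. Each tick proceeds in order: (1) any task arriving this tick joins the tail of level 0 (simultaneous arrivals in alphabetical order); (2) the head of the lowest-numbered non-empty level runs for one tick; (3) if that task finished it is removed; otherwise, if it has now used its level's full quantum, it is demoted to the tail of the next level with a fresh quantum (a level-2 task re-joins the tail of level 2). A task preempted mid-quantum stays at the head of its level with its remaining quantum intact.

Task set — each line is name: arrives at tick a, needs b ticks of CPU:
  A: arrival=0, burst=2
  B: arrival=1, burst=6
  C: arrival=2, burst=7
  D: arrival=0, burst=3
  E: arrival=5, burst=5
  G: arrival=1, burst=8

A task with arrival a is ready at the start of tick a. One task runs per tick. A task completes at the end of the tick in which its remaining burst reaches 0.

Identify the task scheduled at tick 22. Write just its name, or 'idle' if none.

running at tick 22 = B

t=0: L0/L1/L2 = AD/-/- → run A
t=1: L0/L1/L2 = ADBG/-/- → run A
t=2: L0/L1/L2 = DBGC/-/- → run D
t=3: L0/L1/L2 = DBGC/-/- → run D
t=4: L0/L1/L2 = DBGC/-/- → run D
t=5: L0/L1/L2 = BGCE/-/- → run B
t=6: L0/L1/L2 = BGCE/-/- → run B
t=7: L0/L1/L2 = BGCE/-/- → run B
t=8: L0/L1/L2 = BGCE/-/- → run B
t=9: L0/L1/L2 = GCE/B/- → run G
t=10: L0/L1/L2 = GCE/B/- → run G
t=11: L0/L1/L2 = GCE/B/- → run G
t=12: L0/L1/L2 = GCE/B/- → run G
t=13: L0/L1/L2 = CE/BG/- → run C
t=14: L0/L1/L2 = CE/BG/- → run C
t=15: L0/L1/L2 = CE/BG/- → run C
t=16: L0/L1/L2 = CE/BG/- → run C
t=17: L0/L1/L2 = E/BGC/- → run E
t=18: L0/L1/L2 = E/BGC/- → run E
t=19: L0/L1/L2 = E/BGC/- → run E
t=20: L0/L1/L2 = E/BGC/- → run E
t=21: L0/L1/L2 = -/BGCE/- → run B
t=22: L0/L1/L2 = -/BGCE/- → run B
t=23: L0/L1/L2 = -/GCE/- → run G
t=24: L0/L1/L2 = -/GCE/- → run G
t=25: L0/L1/L2 = -/GCE/- → run G
t=26: L0/L1/L2 = -/GCE/- → run G
t=27: L0/L1/L2 = -/CE/- → run C
t=28: L0/L1/L2 = -/CE/- → run C
t=29: L0/L1/L2 = -/CE/- → run C
t=30: L0/L1/L2 = -/E/- → run E
t=31: (idle)
t=32: (idle)
t=33: (idle)
t=34: (idle)
t=35: (idle)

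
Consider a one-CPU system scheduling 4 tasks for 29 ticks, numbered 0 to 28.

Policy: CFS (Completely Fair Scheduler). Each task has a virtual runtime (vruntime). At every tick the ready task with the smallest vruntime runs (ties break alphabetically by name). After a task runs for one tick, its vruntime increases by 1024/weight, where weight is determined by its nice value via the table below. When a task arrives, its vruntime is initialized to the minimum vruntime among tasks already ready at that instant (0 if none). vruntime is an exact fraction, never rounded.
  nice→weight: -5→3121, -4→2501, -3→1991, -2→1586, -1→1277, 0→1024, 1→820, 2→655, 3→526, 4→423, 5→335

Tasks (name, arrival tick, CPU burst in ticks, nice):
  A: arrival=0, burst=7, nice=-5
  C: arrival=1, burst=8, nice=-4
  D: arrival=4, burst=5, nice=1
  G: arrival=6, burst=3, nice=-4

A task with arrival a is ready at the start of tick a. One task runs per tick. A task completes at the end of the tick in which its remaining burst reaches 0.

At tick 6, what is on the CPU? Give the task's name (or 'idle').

running at tick 6 = A

t=0: vr[A=0] → run A
t=1: vr[A=1024/3121 C=1024/3121] → run A
t=2: vr[A=2048/3121 C=1024/3121] → run C
t=3: vr[A=2048/3121 C=5756928/7805621] → run A
t=4: vr[A=3072/3121 C=5756928/7805621 D=5756928/7805621] → run C
t=5: vr[A=3072/3121 C=8952832/7805621 D=5756928/7805621] → run D
t=6: vr[A=3072/3121 C=8952832/7805621 D=77522176/39028105 G=3072/3121] → run A
t=7: vr[A=4096/3121 C=8952832/7805621 D=77522176/39028105 G=3072/3121] → run G
t=8: vr[A=4096/3121 C=8952832/7805621 D=77522176/39028105 G=10878976/7805621] → run C
t=9: vr[A=4096/3121 C=12148736/7805621 D=77522176/39028105 G=10878976/7805621] → run A
t=10: vr[A=5120/3121 C=12148736/7805621 D=77522176/39028105 G=10878976/7805621] → run G
t=11: vr[A=5120/3121 C=12148736/7805621 D=77522176/39028105 G=14074880/7805621] → run C
t=12: vr[A=5120/3121 C=15344640/7805621 D=77522176/39028105 G=14074880/7805621] → run A
t=13: vr[A=6144/3121 C=15344640/7805621 D=77522176/39028105 G=14074880/7805621] → run G
t=14: vr[A=6144/3121 C=15344640/7805621 D=77522176/39028105] → run C
t=15: vr[A=6144/3121 C=18540544/7805621 D=77522176/39028105] → run A
t=16: vr[C=18540544/7805621 D=77522176/39028105] → run D
t=17: vr[C=18540544/7805621 D=126259712/39028105] → run C
t=18: vr[C=21736448/7805621 D=126259712/39028105] → run C
t=19: vr[C=24932352/7805621 D=126259712/39028105] → run C
t=20: vr[D=126259712/39028105] → run D
t=21: vr[D=174997248/39028105] → run D
t=22: vr[D=223734784/39028105] → run D
t=23: (idle)
t=24: (idle)
t=25: (idle)
t=26: (idle)
t=27: (idle)
t=28: (idle)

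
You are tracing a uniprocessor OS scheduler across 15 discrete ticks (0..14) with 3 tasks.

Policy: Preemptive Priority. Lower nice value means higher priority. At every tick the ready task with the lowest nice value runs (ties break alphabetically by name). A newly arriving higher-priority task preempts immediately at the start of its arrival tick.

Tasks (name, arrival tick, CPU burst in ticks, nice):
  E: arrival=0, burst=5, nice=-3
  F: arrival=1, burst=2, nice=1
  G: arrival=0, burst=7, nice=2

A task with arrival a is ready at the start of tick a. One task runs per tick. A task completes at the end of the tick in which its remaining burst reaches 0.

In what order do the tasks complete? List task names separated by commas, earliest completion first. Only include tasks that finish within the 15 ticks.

t=0: ready={E,G} → run E
t=1: ready={E,F,G} → run E
t=2: ready={E,F,G} → run E
t=3: ready={E,F,G} → run E
t=4: ready={E,F,G} → run E
t=5: ready={F,G} → run F
t=6: ready={F,G} → run F
t=7: ready={G} → run G
t=8: ready={G} → run G
t=9: ready={G} → run G
t=10: ready={G} → run G
t=11: ready={G} → run G
t=12: ready={G} → run G
t=13: ready={G} → run G
t=14: (idle)

completion order = E, F, G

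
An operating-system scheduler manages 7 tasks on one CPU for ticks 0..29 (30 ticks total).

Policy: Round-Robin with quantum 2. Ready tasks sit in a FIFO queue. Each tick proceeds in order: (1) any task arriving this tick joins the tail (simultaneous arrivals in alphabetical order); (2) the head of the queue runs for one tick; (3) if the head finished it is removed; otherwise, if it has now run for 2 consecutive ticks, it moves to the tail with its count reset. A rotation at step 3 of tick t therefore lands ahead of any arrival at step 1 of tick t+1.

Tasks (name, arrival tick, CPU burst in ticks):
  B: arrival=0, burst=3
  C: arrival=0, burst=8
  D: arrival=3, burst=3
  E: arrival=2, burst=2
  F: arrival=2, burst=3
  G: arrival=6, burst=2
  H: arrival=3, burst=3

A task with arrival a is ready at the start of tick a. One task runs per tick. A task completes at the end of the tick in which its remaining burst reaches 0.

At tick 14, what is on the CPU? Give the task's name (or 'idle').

t=0: queue=[B,C] q_used=0 → run B
t=1: queue=[B,C] q_used=1 → run B
t=2: queue=[C,B,E,F] q_used=0 → run C
t=3: queue=[C,B,E,F,D,H] q_used=1 → run C
t=4: queue=[B,E,F,D,H,C] q_used=0 → run B
t=5: queue=[E,F,D,H,C] q_used=0 → run E
t=6: queue=[E,F,D,H,C,G] q_used=1 → run E
t=7: queue=[F,D,H,C,G] q_used=0 → run F
t=8: queue=[F,D,H,C,G] q_used=1 → run F
t=9: queue=[D,H,C,G,F] q_used=0 → run D
t=10: queue=[D,H,C,G,F] q_used=1 → run D
t=11: queue=[H,C,G,F,D] q_used=0 → run H
t=12: queue=[H,C,G,F,D] q_used=1 → run H
t=13: queue=[C,G,F,D,H] q_used=0 → run C
t=14: queue=[C,G,F,D,H] q_used=1 → run C
t=15: queue=[G,F,D,H,C] q_used=0 → run G
t=16: queue=[G,F,D,H,C] q_used=1 → run G
t=17: queue=[F,D,H,C] q_used=0 → run F
t=18: queue=[D,H,C] q_used=0 → run D
t=19: queue=[H,C] q_used=0 → run H
t=20: queue=[C] q_used=0 → run C
t=21: queue=[C] q_used=1 → run C
t=22: queue=[C] q_used=0 → run C
t=23: queue=[C] q_used=1 → run C
t=24: (idle)
t=25: (idle)
t=26: (idle)
t=27: (idle)
t=28: (idle)
t=29: (idle)

running at tick 14 = C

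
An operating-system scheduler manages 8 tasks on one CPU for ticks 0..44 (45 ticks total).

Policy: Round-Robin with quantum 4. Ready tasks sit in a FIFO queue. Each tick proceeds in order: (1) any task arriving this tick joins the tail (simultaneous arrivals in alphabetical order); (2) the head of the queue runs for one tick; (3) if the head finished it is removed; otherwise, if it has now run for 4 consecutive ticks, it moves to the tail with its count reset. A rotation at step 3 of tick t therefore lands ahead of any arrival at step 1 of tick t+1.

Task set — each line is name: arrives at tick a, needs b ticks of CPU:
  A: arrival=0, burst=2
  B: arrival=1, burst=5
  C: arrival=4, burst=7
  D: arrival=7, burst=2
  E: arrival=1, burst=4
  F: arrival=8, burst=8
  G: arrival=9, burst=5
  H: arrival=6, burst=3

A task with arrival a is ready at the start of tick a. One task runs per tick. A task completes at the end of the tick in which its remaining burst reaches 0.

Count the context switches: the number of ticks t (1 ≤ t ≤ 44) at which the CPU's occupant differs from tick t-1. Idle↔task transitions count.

t=0: queue=[A] q_used=0 → run A
t=1: queue=[A,B,E] q_used=1 → run A
t=2: queue=[B,E] q_used=0 → run B
t=3: queue=[B,E] q_used=1 → run B
t=4: queue=[B,E,C] q_used=2 → run B
t=5: queue=[B,E,C] q_used=3 → run B
t=6: queue=[E,C,B,H] q_used=0 → run E
t=7: queue=[E,C,B,H,D] q_used=1 → run E
t=8: queue=[E,C,B,H,D,F] q_used=2 → run E
t=9: queue=[E,C,B,H,D,F,G] q_used=3 → run E
t=10: queue=[C,B,H,D,F,G] q_used=0 → run C
t=11: queue=[C,B,H,D,F,G] q_used=1 → run C
t=12: queue=[C,B,H,D,F,G] q_used=2 → run C
t=13: queue=[C,B,H,D,F,G] q_used=3 → run C
t=14: queue=[B,H,D,F,G,C] q_used=0 → run B
t=15: queue=[H,D,F,G,C] q_used=0 → run H
t=16: queue=[H,D,F,G,C] q_used=1 → run H
t=17: queue=[H,D,F,G,C] q_used=2 → run H
t=18: queue=[D,F,G,C] q_used=0 → run D
t=19: queue=[D,F,G,C] q_used=1 → run D
t=20: queue=[F,G,C] q_used=0 → run F
t=21: queue=[F,G,C] q_used=1 → run F
t=22: queue=[F,G,C] q_used=2 → run F
t=23: queue=[F,G,C] q_used=3 → run F
t=24: queue=[G,C,F] q_used=0 → run G
t=25: queue=[G,C,F] q_used=1 → run G
t=26: queue=[G,C,F] q_used=2 → run G
t=27: queue=[G,C,F] q_used=3 → run G
t=28: queue=[C,F,G] q_used=0 → run C
t=29: queue=[C,F,G] q_used=1 → run C
t=30: queue=[C,F,G] q_used=2 → run C
t=31: queue=[F,G] q_used=0 → run F
t=32: queue=[F,G] q_used=1 → run F
t=33: queue=[F,G] q_used=2 → run F
t=34: queue=[F,G] q_used=3 → run F
t=35: queue=[G] q_used=0 → run G
t=36: (idle)
t=37: (idle)
t=38: (idle)
t=39: (idle)
t=40: (idle)
t=41: (idle)
t=42: (idle)
t=43: (idle)
t=44: (idle)

context switches = 12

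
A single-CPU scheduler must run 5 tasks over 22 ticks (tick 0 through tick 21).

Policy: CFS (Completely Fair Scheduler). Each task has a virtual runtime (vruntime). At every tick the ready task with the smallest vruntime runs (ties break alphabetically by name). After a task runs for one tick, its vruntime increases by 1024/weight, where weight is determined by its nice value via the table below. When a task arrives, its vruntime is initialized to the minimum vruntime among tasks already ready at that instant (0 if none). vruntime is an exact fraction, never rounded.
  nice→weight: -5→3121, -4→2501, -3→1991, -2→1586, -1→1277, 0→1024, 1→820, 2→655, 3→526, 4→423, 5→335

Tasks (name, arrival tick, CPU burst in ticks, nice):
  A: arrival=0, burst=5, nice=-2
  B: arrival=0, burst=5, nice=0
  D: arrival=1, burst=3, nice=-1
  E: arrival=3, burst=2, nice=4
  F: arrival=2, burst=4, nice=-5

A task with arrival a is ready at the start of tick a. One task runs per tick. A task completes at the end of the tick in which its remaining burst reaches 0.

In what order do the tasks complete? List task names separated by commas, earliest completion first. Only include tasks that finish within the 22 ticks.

t=0: vr[A=0 B=0] → run A
t=1: vr[A=512/793 B=0 D=0] → run B
t=2: vr[A=512/793 B=1 D=0 F=0] → run D
t=3: vr[A=512/793 B=1 D=1024/1277 E=0 F=0] → run E
t=4: vr[A=512/793 B=1 D=1024/1277 E=1024/423 F=0] → run F
t=5: vr[A=512/793 B=1 D=1024/1277 E=1024/423 F=1024/3121] → run F
t=6: vr[A=512/793 B=1 D=1024/1277 E=1024/423 F=2048/3121] → run A
t=7: vr[A=1024/793 B=1 D=1024/1277 E=1024/423 F=2048/3121] → run F
t=8: vr[A=1024/793 B=1 D=1024/1277 E=1024/423 F=3072/3121] → run D
t=9: vr[A=1024/793 B=1 D=2048/1277 E=1024/423 F=3072/3121] → run F
t=10: vr[A=1024/793 B=1 D=2048/1277 E=1024/423] → run B
t=11: vr[A=1024/793 B=2 D=2048/1277 E=1024/423] → run A
t=12: vr[A=1536/793 B=2 D=2048/1277 E=1024/423] → run D
t=13: vr[A=1536/793 B=2 E=1024/423] → run A
t=14: vr[A=2048/793 B=2 E=1024/423] → run B
t=15: vr[A=2048/793 B=3 E=1024/423] → run E
t=16: vr[A=2048/793 B=3] → run A
t=17: vr[B=3] → run B
t=18: vr[B=4] → run B
t=19: (idle)
t=20: (idle)
t=21: (idle)

completion order = F, D, E, A, B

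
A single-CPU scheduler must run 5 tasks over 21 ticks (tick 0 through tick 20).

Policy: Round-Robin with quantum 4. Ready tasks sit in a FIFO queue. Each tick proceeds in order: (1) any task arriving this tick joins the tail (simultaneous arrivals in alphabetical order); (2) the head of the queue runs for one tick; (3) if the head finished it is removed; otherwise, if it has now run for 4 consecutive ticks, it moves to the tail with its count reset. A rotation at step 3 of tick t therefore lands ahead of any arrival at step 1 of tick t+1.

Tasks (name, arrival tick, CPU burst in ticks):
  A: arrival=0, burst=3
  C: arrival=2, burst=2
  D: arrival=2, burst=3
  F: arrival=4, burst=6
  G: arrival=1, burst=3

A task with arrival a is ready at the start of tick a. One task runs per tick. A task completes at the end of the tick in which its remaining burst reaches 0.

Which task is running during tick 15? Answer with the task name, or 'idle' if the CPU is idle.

running at tick 15 = F

t=0: queue=[A] q_used=0 → run A
t=1: queue=[A,G] q_used=1 → run A
t=2: queue=[A,G,C,D] q_used=2 → run A
t=3: queue=[G,C,D] q_used=0 → run G
t=4: queue=[G,C,D,F] q_used=1 → run G
t=5: queue=[G,C,D,F] q_used=2 → run G
t=6: queue=[C,D,F] q_used=0 → run C
t=7: queue=[C,D,F] q_used=1 → run C
t=8: queue=[D,F] q_used=0 → run D
t=9: queue=[D,F] q_used=1 → run D
t=10: queue=[D,F] q_used=2 → run D
t=11: queue=[F] q_used=0 → run F
t=12: queue=[F] q_used=1 → run F
t=13: queue=[F] q_used=2 → run F
t=14: queue=[F] q_used=3 → run F
t=15: queue=[F] q_used=0 → run F
t=16: queue=[F] q_used=1 → run F
t=17: (idle)
t=18: (idle)
t=19: (idle)
t=20: (idle)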